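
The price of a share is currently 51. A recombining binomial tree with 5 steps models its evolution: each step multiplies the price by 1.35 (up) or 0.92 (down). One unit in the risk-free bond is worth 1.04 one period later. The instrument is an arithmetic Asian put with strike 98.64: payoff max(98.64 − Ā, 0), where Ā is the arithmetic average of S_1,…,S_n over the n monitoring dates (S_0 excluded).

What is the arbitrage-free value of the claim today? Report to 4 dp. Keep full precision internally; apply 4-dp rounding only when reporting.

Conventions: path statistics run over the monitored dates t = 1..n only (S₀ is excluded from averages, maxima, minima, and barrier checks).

Set p* = 0.2791 (from d < R < u); the path-dependent value is the discounted p*-expectation over all price paths.
Enumerate all 2^5 = 32 price paths (U = up ×1.35, D = down ×0.92); each path with k up-moves has probability p*^k·(1−p*)^(5−k).
DDDDD: Ā=39.9897, payoff=58.6503, prob=0.194745
UDDDD: Ā=58.6806, payoff=39.9594, prob=0.075385
DUDDD: Ā=54.2946, payoff=44.3454, prob=0.075385
UUDDD: Ā=79.6714, payoff=18.9686, prob=0.029181
DDUDD: Ā=50.2595, payoff=48.3805, prob=0.075385
UDUDD: Ā=73.7503, payoff=24.8897, prob=0.029181
DUUDD: Ā=69.3643, payoff=29.2757, prob=0.029181
UUUDD: Ā=101.7846, payoff=0.0000, prob=0.011296
DDDUD: Ā=46.5472, payoff=52.0928, prob=0.075385
UDDUD: Ā=68.3029, payoff=30.3371, prob=0.029181
DUDUD: Ā=63.9169, payoff=34.7231, prob=0.029181
UUDUD: Ā=93.7911, payoff=4.8489, prob=0.011296
DDUUD: Ā=59.8818, payoff=38.7582, prob=0.029181
UDUUD: Ā=87.8700, payoff=10.7700, prob=0.011296
DUUUD: Ā=83.4840, payoff=15.1560, prob=0.011296
UUUUD: Ā=122.5037, payoff=0.0000, prob=0.004373
DDDDU: Ā=43.1318, payoff=55.5082, prob=0.075385
UDDDU: Ā=63.2913, payoff=35.3487, prob=0.029181
DUDDU: Ā=58.9053, payoff=39.7347, prob=0.029181
UUDDU: Ā=86.4371, payoff=12.2029, prob=0.011296
DDUDU: Ā=54.8702, payoff=43.7698, prob=0.029181
UDUDU: Ā=80.5160, payoff=18.1240, prob=0.011296
DUUDU: Ā=76.1300, payoff=22.5100, prob=0.011296
UUUDU: Ā=111.7125, payoff=0.0000, prob=0.004373
DDDUU: Ā=51.1579, payoff=47.4821, prob=0.029181
UDDUU: Ā=75.0686, payoff=23.5714, prob=0.011296
DUDUU: Ā=70.6826, payoff=27.9574, prob=0.011296
UUDUU: Ā=103.7190, payoff=0.0000, prob=0.004373
DDUUU: Ā=66.6475, payoff=31.9925, prob=0.011296
UDUUU: Ā=97.7979, payoff=0.8421, prob=0.004373
DUUUU: Ā=93.4119, payoff=5.2281, prob=0.004373
UUUUU: Ā=137.0718, payoff=0.0000, prob=0.001693
Price = Σ prob·payoff / R^5 = 41.467940 / 1.216653 = 34.0836

price = 34.0836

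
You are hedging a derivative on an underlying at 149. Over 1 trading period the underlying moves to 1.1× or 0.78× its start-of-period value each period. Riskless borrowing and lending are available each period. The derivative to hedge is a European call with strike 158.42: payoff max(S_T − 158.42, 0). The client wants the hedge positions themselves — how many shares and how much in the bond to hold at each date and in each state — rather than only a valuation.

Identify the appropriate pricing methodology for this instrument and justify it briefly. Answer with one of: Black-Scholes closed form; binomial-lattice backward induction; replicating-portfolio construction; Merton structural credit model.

Key observation: a price alone would not answer the question — the per-node share/bond construction on the spot-149, 1.1/0.78 tree is required, and only the replicating-portfolio method yields it.

framework: replicating-portfolio construction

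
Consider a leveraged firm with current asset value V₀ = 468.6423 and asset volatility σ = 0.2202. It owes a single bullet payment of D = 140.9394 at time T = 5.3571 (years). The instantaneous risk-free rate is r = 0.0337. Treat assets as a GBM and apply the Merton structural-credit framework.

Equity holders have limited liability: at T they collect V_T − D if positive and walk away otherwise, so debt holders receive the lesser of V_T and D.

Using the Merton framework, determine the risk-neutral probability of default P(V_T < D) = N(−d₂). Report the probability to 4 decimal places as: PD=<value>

Equity is a call on the firm's assets struck at D = 140.9394:
d₁ = [ln(V₀/D) + (r + σ²/2)T] / (σ√T)
   = [ln(468.6423/140.9394) + (0.0337 + 0.5·0.2202²)·5.3571] / (0.2202·√5.3571)
   = [1.201510 + 0.310412] / 0.509662 = 2.966519
d₂ = d₁ − σ√T = 2.966519 − 0.509662 = 2.456857
risk-neutral PD = N(−d₂) = N(-2.456857) = 0.007008

PD=0.0070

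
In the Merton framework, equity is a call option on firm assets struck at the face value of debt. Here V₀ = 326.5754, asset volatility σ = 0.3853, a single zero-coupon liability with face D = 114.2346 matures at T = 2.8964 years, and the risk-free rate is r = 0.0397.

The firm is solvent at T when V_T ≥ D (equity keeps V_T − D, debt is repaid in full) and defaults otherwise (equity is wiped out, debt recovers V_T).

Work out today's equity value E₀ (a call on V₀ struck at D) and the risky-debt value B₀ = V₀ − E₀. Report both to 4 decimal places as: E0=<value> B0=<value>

E0=226.4842 B0=100.0912

With assets at 326.5754 and a single debt payment of 114.2346 at 2.8964 years:
d₁ = [ln(V₀/D) + (r + σ²/2)T] / (σ√T)
   = [ln(326.5754/114.2346) + (0.0397 + 0.5·0.3853²)·2.8964] / (0.3853·√2.8964)
   = [1.050407 + 0.329981] / 0.655735 = 2.105101
d₂ = d₁ − σ√T = 2.105101 − 0.655735 = 1.449366
N(d₁) = 0.982359,  N(d₂) = 0.926382,  e^(−rT) = 0.891378
E₀ = V₀·N(d₁) − D·e^(−rT)·N(d₂)
   = 326.5754·0.982359 − 114.2346·0.891378·0.926382 = 226.484235
B₀ = V₀ − E₀ = 326.5754 − 226.484235 = 100.091165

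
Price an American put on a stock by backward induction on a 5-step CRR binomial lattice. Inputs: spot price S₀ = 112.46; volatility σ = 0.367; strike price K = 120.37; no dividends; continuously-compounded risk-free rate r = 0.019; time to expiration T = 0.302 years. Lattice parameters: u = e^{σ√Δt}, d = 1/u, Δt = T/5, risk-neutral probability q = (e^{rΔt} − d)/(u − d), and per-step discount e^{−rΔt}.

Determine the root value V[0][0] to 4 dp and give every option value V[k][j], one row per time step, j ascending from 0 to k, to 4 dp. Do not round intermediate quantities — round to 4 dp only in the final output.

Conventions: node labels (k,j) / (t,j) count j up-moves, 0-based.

price = 13.3803
tree:
13.3803
19.2712 7.1273
26.5405 11.5615 2.4135
34.5707 18.0363 4.6811 0.0000
41.9706 26.4722 9.0791 0.0000 0.0000
48.7324 34.5707 17.6094 0.0000 0.0000 0.0000

Δt=0.06040  u=1.09439  d=0.91375  q=0.48382  discount=0.99885
step 5 (expiry): payoffs max(K−S,0) = 48.7324 34.5707 17.6094 0.0000 0.0000 0.0000
k=4: (k=4,j=0): S=78.3994, K−S=41.9706, hold=41.8326 ⇒ V=41.9706 exercise | (k=4,j=1): S=93.8978, K−S=26.4722, hold=26.3342 ⇒ V=26.4722 exercise | (k=4,j=2): S=112.4600, K−S=7.9100, hold=9.0791 ⇒ V=9.0791 continue | (k=4,j=3): S=134.6917, K−S=0.0000, hold=0.0000 ⇒ V=0.0000 continue | (k=4,j=4): S=161.3183, K−S=0.0000, hold=0.0000 ⇒ V=0.0000 continue
k=3: (k=3,j=0): S=85.7993, K−S=34.5707, hold=34.4326 ⇒ V=34.5707 exercise | (k=3,j=1): S=102.7606, K−S=17.6094, hold=18.0363 ⇒ V=18.0363 continue | (k=3,j=2): S=123.0749, K−S=0.0000, hold=4.6811 ⇒ V=4.6811 continue | (k=3,j=3): S=147.4050, K−S=0.0000, hold=0.0000 ⇒ V=0.0000 continue
k=2: (k=2,j=0): S=93.8978, K−S=26.4722, hold=26.5405 ⇒ V=26.5405 continue | (k=2,j=1): S=112.4600, K−S=7.9100, hold=11.5615 ⇒ V=11.5615 continue | (k=2,j=2): S=134.6917, K−S=0.0000, hold=2.4135 ⇒ V=2.4135 continue
k=1: (k=1,j=0): S=102.7606, K−S=17.6094, hold=19.2712 ⇒ V=19.2712 continue | (k=1,j=1): S=123.0749, K−S=0.0000, hold=7.1273 ⇒ V=7.1273 continue
k=0: (k=0,j=0): S=112.4600, K−S=7.9100, hold=13.3803 ⇒ V=13.3803 continue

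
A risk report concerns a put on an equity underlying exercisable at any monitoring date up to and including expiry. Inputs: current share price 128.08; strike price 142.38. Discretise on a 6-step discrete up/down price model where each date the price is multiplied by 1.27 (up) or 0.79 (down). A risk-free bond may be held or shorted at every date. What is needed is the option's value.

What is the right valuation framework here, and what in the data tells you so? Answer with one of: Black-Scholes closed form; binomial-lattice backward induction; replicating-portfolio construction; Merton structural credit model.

framework: binomial-lattice backward induction

Key observation: with exercise allowed before expiry on a discrete up/down model (6 steps from spot 128.08), the strike-142.38 put's value must be rolled back through the tree testing early exercise at each node.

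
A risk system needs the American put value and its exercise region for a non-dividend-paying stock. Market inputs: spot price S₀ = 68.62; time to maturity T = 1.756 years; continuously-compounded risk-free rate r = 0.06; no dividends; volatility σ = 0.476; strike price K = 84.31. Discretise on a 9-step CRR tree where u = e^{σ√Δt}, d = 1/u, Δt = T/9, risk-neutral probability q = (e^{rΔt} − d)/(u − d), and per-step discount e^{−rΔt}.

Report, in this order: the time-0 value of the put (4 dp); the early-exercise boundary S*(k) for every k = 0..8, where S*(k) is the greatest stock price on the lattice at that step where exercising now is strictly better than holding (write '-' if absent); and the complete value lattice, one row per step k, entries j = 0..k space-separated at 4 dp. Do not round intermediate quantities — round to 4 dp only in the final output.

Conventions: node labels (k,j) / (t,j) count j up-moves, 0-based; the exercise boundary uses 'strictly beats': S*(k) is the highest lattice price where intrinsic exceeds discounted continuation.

Δt=0.19511, u=1.23399, d=0.81038, q=0.47543, disc=e^(-rΔt)=0.98836
k=9 terminal: V=max(K-S,0) → 73.9673 68.5607 60.3280 47.7916 28.7019 0.0000 0.0000 0.0000 0.0000 0.0000
k=8: j=0 S=12.7628 intr=71.5472 cont=70.5659 V=71.5472[EX]; j=1 S=19.4345 intr=64.8755 cont=63.8943 V=64.8755[EX]; j=2 S=29.5937 intr=54.7163 cont=53.7351 V=54.7163[EX]; j=3 S=45.0635 intr=39.2465 cont=38.2653 V=39.2465[EX]; j=4 S=68.6200 intr=15.6900 cont=14.8810 V=15.6900[EX]; j=5 S=104.4904 intr=0.0000 cont=0.0000 V=0.0000[hold]; j=6 S=159.1118 intr=0.0000 cont=0.0000 V=0.0000[hold]; j=7 S=242.2860 intr=0.0000 cont=0.0000 V=0.0000[hold]; j=8 S=368.9386 intr=0.0000 cont=0.0000 V=0.0000[hold]  S*(8)=68.6200
k=7: j=0 S=15.7493 intr=68.5607 cont=67.5795 V=68.5607[EX]; j=1 S=23.9820 intr=60.3280 cont=59.3467 V=60.3280[EX]; j=2 S=36.5184 intr=47.7916 cont=46.8103 V=47.7916[EX]; j=3 S=55.6081 intr=28.7019 cont=27.7207 V=28.7019[EX]; j=4 S=84.6766 intr=0.0000 cont=8.1348 V=8.1348[hold]; j=5 S=128.9405 intr=0.0000 cont=0.0000 V=0.0000[hold]; j=6 S=196.3430 intr=0.0000 cont=0.0000 V=0.0000[hold]; j=7 S=298.9794 intr=0.0000 cont=0.0000 V=0.0000[hold]  S*(7)=55.6081
k=6: j=0 S=19.4345 intr=64.8755 cont=63.8943 V=64.8755[EX]; j=1 S=29.5937 intr=54.7163 cont=53.7351 V=54.7163[EX]; j=2 S=45.0635 intr=39.2465 cont=38.2653 V=39.2465[EX]; j=3 S=68.6200 intr=15.6900 cont=18.7035 V=18.7035[hold]; j=4 S=104.4904 intr=0.0000 cont=4.2176 V=4.2176[hold]; j=5 S=159.1118 intr=0.0000 cont=0.0000 V=0.0000[hold]; j=6 S=242.2860 intr=0.0000 cont=0.0000 V=0.0000[hold]  S*(6)=45.0635
k=5: j=0 S=23.9820 intr=60.3280 cont=59.3467 V=60.3280[EX]; j=1 S=36.5184 intr=47.7916 cont=46.8103 V=47.7916[EX]; j=2 S=55.6081 intr=28.7019 cont=29.1367 V=29.1367[hold]; j=3 S=84.6766 intr=0.0000 cont=11.6790 V=11.6790[hold]; j=4 S=128.9405 intr=0.0000 cont=2.1867 V=2.1867[hold]; j=5 S=196.3430 intr=0.0000 cont=0.0000 V=0.0000[hold]  S*(5)=36.5184
k=4: j=0 S=29.5937 intr=54.7163 cont=53.7351 V=54.7163[EX]; j=1 S=45.0635 intr=39.2465 cont=38.4696 V=39.2465[EX]; j=2 S=68.6200 intr=15.6900 cont=20.5944 V=20.5944[hold]; j=3 S=104.4904 intr=0.0000 cont=7.0827 V=7.0827[hold]; j=4 S=159.1118 intr=0.0000 cont=1.1337 V=1.1337[hold]  S*(4)=45.0635
k=3: j=0 S=36.5184 intr=47.7916 cont=46.8103 V=47.7916[EX]; j=1 S=55.6081 intr=28.7019 cont=30.0252 V=30.0252[hold]; j=2 S=84.6766 intr=0.0000 cont=14.0057 V=14.0057[hold]; j=3 S=128.9405 intr=0.0000 cont=4.2049 V=4.2049[hold]  S*(3)=36.5184
k=2: j=0 S=45.0635 intr=39.2465 cont=38.8871 V=39.2465[EX]; j=1 S=68.6200 intr=15.6900 cont=22.1483 V=22.1483[hold]; j=2 S=104.4904 intr=0.0000 cont=9.2373 V=9.2373[hold]  S*(2)=45.0635
k=1: j=0 S=55.6081 intr=28.7019 cont=30.7554 V=30.7554[hold]; j=1 S=84.6766 intr=0.0000 cont=15.8238 V=15.8238[hold]  S*(1)=-
k=0: j=0 S=68.6200 intr=15.6900 cont=23.3812 V=23.3812[hold]  S*(0)=-

price = 23.3812
boundary = - - 45.0635 36.5184 45.0635 36.5184 45.0635 55.6081 68.6200
tree:
23.3812
30.7554 15.8238
39.2465 22.1483 9.2373
47.7916 30.0252 14.0057 4.2049
54.7163 39.2465 20.5944 7.0827 1.1337
60.3280 47.7916 29.1367 11.6790 2.1867 0.0000
64.8755 54.7163 39.2465 18.7035 4.2176 0.0000 0.0000
68.5607 60.3280 47.7916 28.7019 8.1348 0.0000 0.0000 0.0000
71.5472 64.8755 54.7163 39.2465 15.6900 0.0000 0.0000 0.0000 0.0000
73.9673 68.5607 60.3280 47.7916 28.7019 0.0000 0.0000 0.0000 0.0000 0.0000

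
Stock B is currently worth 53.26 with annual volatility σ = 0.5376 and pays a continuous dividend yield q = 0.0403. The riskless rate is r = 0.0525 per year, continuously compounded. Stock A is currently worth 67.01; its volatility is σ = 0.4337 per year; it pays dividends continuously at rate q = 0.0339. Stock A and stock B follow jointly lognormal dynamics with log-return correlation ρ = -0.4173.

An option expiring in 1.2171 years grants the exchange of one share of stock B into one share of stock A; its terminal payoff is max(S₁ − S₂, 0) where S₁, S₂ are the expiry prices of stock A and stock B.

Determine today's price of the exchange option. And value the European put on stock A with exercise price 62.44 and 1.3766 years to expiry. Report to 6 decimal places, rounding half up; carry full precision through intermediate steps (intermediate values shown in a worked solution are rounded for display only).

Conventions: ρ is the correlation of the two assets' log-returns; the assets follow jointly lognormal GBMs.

exchange price = 27.491475
price(stock A put K=62.44) = 9.534631

σ_eff = √(σ₁² + σ₂² − 2ρσ₁σ₂) = √(0.4337² + 0.5376² − 2·-0.4173·0.4337·0.5376) = 0.819575
d₁ = (ln(S₁/S₂) + (q₂ − q₁ + σ_eff²/2)T) / (σ_eff√T) = (ln(67.01/53.26) + (0.0403 − 0.0339 + 0.335851)·1.2171) / 0.904173 = 0.714697
d₂ = d₁ − σ_eff√T = 0.714697 − 0.904173 = -0.189476
N(d₁) = 0.762602,  N(d₂) = 0.424860
V = S₁·e^{−q₁T}·N(d₁) − S₂·e^{−q₂T}·N(d₂) = 49.036414 − 21.544939 = 27.491475
[vanilla: stock A put K=62.44]
σ√T = 0.4337·√1.3766 = 0.508854
d₁ = (ln(S/K) + (r−q+σ²/2)T) / (σ√T) = (ln(67.01/62.44) + (0.0525−0.0339+0.4337²/2)·1.3766) / 0.508854 = (0.070636 + 0.155071) / 0.508854 = 0.443559
d₂ = d₁ − σ√T = 0.443559 − 0.508854 = -0.065295
e^{−rT} = 0.930278
e^{−qT} = 0.954405
N(−d₁) = 0.328681,  N(−d₂) = 0.526031
price = K·e^{−rT}·N(−d₂) − S·e^{−qT}·N(−d₁) = 30.555312 − 21.020681 = 9.534631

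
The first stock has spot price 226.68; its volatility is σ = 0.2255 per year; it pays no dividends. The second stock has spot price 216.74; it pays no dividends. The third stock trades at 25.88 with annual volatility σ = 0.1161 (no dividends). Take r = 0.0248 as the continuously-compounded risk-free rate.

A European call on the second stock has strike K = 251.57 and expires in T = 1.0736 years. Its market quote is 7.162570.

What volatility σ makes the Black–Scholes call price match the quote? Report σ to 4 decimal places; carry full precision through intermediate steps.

sigma = 0.1874

At σ = 0.1874 the Black–Scholes value reproduces the quote:
σ√T = 0.1874·√1.0736 = 0.194174
d₁ = (ln(S/K) + (r+σ²/2)T) / (σ√T) = (ln(216.74/251.57) + (0.0248+0.1874²/2)·1.0736) / 0.194174 = (-0.149023 + 0.045477) / 0.194174 = -0.533263
d₂ = d₁ − σ√T = -0.533263 − 0.194174 = -0.727437
e^{−rT} = 0.973726
N(d₁) = 0.296926,  N(d₂) = 0.233479
V = S·N(d₁) − K·e^{−rT}·N(d₂) = 64.355684 − 57.193114 = 7.162570 (matching the quote); vega is positive throughout, so no other σ reproduces this price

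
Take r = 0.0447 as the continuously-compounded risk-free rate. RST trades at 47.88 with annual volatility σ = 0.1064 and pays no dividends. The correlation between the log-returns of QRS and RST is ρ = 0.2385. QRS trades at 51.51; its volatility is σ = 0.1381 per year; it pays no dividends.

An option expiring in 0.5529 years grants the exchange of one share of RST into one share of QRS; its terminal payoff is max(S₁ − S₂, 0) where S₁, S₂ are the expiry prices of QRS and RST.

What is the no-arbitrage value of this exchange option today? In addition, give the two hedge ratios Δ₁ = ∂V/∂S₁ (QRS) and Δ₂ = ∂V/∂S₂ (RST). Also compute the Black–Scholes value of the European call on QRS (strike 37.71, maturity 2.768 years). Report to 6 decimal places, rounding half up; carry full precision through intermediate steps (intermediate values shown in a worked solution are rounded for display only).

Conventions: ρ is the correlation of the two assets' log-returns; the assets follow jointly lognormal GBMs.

exchange price = 4.517245
Δ1 = 0.757896
Δ2 = -0.721011
price(QRS call K=37.71) = 18.294574

σ_eff = √(σ₁² + σ₂² − 2ρσ₁σ₂) = √(0.1381² + 0.1064² − 2·0.2385·0.1381·0.1064) = 0.152917
d₁ = (ln(S₁/S₂) + (q₂ − q₁ + σ_eff²/2)T) / (σ_eff√T) = (ln(51.51/47.88) + (0.0 − 0.0 + 0.011692)·0.5529) / 0.113705 = 0.699552
d₂ = d₁ − σ_eff√T = 0.699552 − 0.113705 = 0.585847
N(d₁) = 0.757896,  N(d₂) = 0.721011
V = S₁·e^{−q₁T}·N(d₁) − S₂·e^{−q₂T}·N(d₂) = 39.039247 − 34.522003 = 4.517245
Δ₁ = e^{−q₁T}·N(d₁) = 0.757896;  Δ₂ = −e^{−q₂T}·N(d₂) = -0.721011
[vanilla: QRS call K=37.71]
σ√T = 0.1381·√2.768 = 0.229761
d₁ = (ln(S/K) + (r+σ²/2)T) / (σ√T) = (ln(51.51/37.71) + (0.0447+0.1381²/2)·2.768) / 0.229761 = (0.311851 + 0.150125) / 0.229761 = 2.010676
d₂ = d₁ − σ√T = 2.010676 − 0.229761 = 1.780915
e^{−rT} = 0.883619
N(d₁) = 0.977820,  N(d₂) = 0.962537
price = S·N(d₁) − K·e^{−rT}·N(d₂) = 50.367516 − 32.072942 = 18.294574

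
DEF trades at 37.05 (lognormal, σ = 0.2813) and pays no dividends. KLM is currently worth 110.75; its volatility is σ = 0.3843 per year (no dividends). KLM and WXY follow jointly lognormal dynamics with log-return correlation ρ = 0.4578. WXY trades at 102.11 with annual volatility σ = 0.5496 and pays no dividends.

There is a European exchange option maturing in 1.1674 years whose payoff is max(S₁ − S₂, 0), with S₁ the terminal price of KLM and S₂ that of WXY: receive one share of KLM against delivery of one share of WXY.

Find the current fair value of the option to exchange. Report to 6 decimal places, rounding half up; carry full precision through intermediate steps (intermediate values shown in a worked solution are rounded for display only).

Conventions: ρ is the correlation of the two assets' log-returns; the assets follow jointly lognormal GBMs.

exchange price = 27.507505

σ_eff = √(σ₁² + σ₂² − 2ρσ₁σ₂) = √(0.3843² + 0.5496² − 2·0.4578·0.3843·0.5496) = 0.506322
d₁ = (ln(S₁/S₂) + (q₂ − q₁ + σ_eff²/2)T) / (σ_eff√T) = (ln(110.75/102.11) + (0.0 − 0.0 + 0.128181)·1.1674) / 0.547062 = 0.422005
d₂ = d₁ − σ_eff√T = 0.422005 − 0.547062 = -0.125056
N(d₁) = 0.663489,  N(d₂) = 0.450239
V = S₁·e^{−q₁T}·N(d₁) − S₂·e^{−q₂T}·N(d₂) = 73.481459 − 45.973954 = 27.507505
Key observation: the rate r is irrelevant here: denominating values in WXY turns the exchange into a ratio option on S₁/S₂, and discounting at r drops out.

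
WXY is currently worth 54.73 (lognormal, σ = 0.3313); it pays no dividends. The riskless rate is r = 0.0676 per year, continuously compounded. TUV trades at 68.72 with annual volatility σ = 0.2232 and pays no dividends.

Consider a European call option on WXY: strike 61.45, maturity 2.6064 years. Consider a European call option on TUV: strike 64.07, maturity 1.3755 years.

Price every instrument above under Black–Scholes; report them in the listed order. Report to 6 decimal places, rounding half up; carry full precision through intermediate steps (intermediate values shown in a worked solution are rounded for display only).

price(WXY call K=61.45) = 12.875440
price(TUV call K=64.07) = 13.020543

[WXY call K=61.45]
σ√T = 0.3313·√2.6064 = 0.534862
d₁ = (ln(S/K) + (r+σ²/2)T) / (σ√T) = (ln(54.73/61.45) + (0.0676+0.3313²/2)·2.6064) / 0.534862 = (-0.115812 + 0.319231) / 0.534862 = 0.380322
d₂ = d₁ − σ√T = 0.380322 − 0.534862 = -0.154541
e^{−rT} = 0.838456
N(d₁) = 0.648147,  N(d₂) = 0.438592
price = S·N(d₁) − K·e^{−rT}·N(d₂) = 35.473065 − 22.597625 = 12.875440
[TUV call K=64.07]
σ√T = 0.2232·√1.3755 = 0.261773
d₁ = (ln(S/K) + (r+σ²/2)T) / (σ√T) = (ln(68.72/64.07) + (0.0676+0.2232²/2)·1.3755) / 0.261773 = (0.070064 + 0.127246) / 0.261773 = 0.753747
d₂ = d₁ − σ√T = 0.753747 − 0.261773 = 0.491974
e^{−rT} = 0.911208
N(d₁) = 0.774499,  N(d₂) = 0.688631
price = S·N(d₁) − K·e^{−rT}·N(d₂) = 53.223592 − 40.203048 = 13.020543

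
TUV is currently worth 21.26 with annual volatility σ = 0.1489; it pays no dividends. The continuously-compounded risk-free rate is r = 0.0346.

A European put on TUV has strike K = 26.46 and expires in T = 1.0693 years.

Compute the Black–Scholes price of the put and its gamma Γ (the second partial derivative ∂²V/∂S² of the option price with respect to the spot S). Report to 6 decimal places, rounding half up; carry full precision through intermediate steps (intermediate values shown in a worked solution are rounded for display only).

price = 4.447694
Γ = 0.066273

σ√T = 0.1489·√1.0693 = 0.153973
d₁ = (ln(S/K) + (r+σ²/2)T) / (σ√T) = (ln(21.26/26.46) + (0.0346+0.1489²/2)·1.0693) / 0.153973 = (-0.218807 + 0.048852) / 0.153973 = -1.103799
d₂ = d₁ − σ√T = -1.103799 − 0.153973 = -1.257772
e^{−rT} = 0.963678
N(−d₁) = 0.865160,  N(−d₂) = 0.895763
Put price V = K·e^{−rT}·N(−d₂) − S·N(−d₁) = 22.840991 − 18.393297 = 4.447694
φ(d₁) = (1/√(2π))·e^{−d₁²/2} = 0.216942
Γ = φ(d₁) / (S·σ·√T) = 0.066273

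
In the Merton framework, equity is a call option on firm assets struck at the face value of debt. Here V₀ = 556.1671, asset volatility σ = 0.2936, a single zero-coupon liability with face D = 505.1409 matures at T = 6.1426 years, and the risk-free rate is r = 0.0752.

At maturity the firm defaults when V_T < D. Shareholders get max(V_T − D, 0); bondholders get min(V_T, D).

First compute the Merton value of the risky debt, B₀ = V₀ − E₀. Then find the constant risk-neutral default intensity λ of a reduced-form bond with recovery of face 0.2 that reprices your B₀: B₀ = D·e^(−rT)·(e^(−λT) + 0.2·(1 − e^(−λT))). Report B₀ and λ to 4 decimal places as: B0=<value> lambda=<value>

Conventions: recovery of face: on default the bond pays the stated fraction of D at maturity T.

Apply the equity-as-call identities (strike 505.1409, horizon 6.1426 years):
d₁ = [ln(V₀/D) + (r + σ²/2)T] / (σ√T)
   = [ln(556.1671/505.1409) + (0.0752 + 0.5·0.2936²)·6.1426] / (0.2936·√6.1426)
   = [0.096231 + 0.726673] / 0.727666 = 1.130881
d₂ = d₁ − σ√T = 1.130881 − 0.727666 = 0.403215
N(d₁) = 0.870947,  N(d₂) = 0.656605,  e^(−rT) = 0.630071
E₀ = V₀·N(d₁) − D·e^(−rT)·N(d₂)
   = 556.1671·0.870947 − 505.1409·0.630071·0.656605 = 275.411765
B₀ = V₀ − E₀ = 556.1671 − 275.411765 = 280.755335
e^(−λT) = (B₀·e^(rT)/D − 0.2)/(1 − 0.2) = (280.7553·1.587124/505.1409 − 0.2)/0.8 = 0.85264644
λ = −ln(0.85264644)/6.1426 = 0.025952

B0=280.7553 lambda=0.0260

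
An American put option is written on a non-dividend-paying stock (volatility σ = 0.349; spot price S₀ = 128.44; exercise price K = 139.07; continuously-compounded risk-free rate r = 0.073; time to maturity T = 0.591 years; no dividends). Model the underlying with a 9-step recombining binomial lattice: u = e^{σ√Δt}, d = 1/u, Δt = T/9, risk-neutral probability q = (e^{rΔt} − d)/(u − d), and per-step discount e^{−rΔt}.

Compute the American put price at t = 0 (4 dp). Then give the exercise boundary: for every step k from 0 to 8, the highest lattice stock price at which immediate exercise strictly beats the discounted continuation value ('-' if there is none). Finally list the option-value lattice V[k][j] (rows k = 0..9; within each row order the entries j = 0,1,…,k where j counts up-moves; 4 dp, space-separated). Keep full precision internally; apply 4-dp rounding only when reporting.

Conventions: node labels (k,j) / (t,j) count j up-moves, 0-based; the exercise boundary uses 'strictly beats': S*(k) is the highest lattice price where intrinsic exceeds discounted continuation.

Δt=0.06567, u=1.09355, d=0.91445, q=0.50449, disc=e^(-rΔt)=0.99522
k=9 terminal: V=max(K-S,0) → 81.6401 70.3919 56.9405 40.8546 21.6181 0.0000 0.0000 0.0000 0.0000 0.0000
k=8: j=0 S=62.8027 intr=76.2673 cont=75.6023 V=76.2673[EX]; j=1 S=75.1032 intr=63.9668 cont=63.3017 V=63.9668[EX]; j=2 S=89.8130 intr=49.2570 cont=48.5919 V=49.2570[EX]; j=3 S=107.4038 intr=31.6662 cont=31.0011 V=31.6662[EX]; j=4 S=128.4400 intr=10.6300 cont=10.6609 V=10.6609[hold]; j=5 S=153.5963 intr=0.0000 cont=0.0000 V=0.0000[hold]; j=6 S=183.6798 intr=0.0000 cont=0.0000 V=0.0000[hold]; j=7 S=219.6554 intr=0.0000 cont=0.0000 V=0.0000[hold]; j=8 S=262.6772 intr=0.0000 cont=0.0000 V=0.0000[hold]  S*(8)=107.4038
k=7: j=0 S=68.6781 intr=70.3919 cont=69.7268 V=70.3919[EX]; j=1 S=82.1295 intr=56.9405 cont=56.2755 V=56.9405[EX]; j=2 S=98.2154 intr=40.8546 cont=40.1896 V=40.8546[EX]; j=3 S=117.4519 intr=21.6181 cont=20.9685 V=21.6181[EX]; j=4 S=140.4561 intr=0.0000 cont=5.2573 V=5.2573[hold]; j=5 S=167.9659 intr=0.0000 cont=0.0000 V=0.0000[hold]; j=6 S=200.8638 intr=0.0000 cont=0.0000 V=0.0000[hold]; j=7 S=240.2051 intr=0.0000 cont=0.0000 V=0.0000[hold]  S*(7)=117.4519
k=6: j=0 S=75.1032 intr=63.9668 cont=63.3017 V=63.9668[EX]; j=1 S=89.8130 intr=49.2570 cont=48.5919 V=49.2570[EX]; j=2 S=107.4038 intr=31.6662 cont=31.0011 V=31.6662[EX]; j=3 S=128.4400 intr=10.6300 cont=13.3004 V=13.3004[hold]; j=4 S=153.5963 intr=0.0000 cont=2.5926 V=2.5926[hold]; j=5 S=183.6798 intr=0.0000 cont=0.0000 V=0.0000[hold]; j=6 S=219.6554 intr=0.0000 cont=0.0000 V=0.0000[hold]  S*(6)=107.4038
k=5: j=0 S=82.1295 intr=56.9405 cont=56.2755 V=56.9405[EX]; j=1 S=98.2154 intr=40.8546 cont=40.1896 V=40.8546[EX]; j=2 S=117.4519 intr=21.6181 cont=22.2938 V=22.2938[hold]; j=3 S=140.4561 intr=0.0000 cont=7.8607 V=7.8607[hold]; j=4 S=167.9659 intr=0.0000 cont=1.2785 V=1.2785[hold]; j=5 S=200.8638 intr=0.0000 cont=0.0000 V=0.0000[hold]  S*(5)=98.2154
k=4: j=0 S=89.8130 intr=49.2570 cont=48.5919 V=49.2570[EX]; j=1 S=107.4038 intr=31.6662 cont=31.3404 V=31.6662[EX]; j=2 S=128.4400 intr=10.6300 cont=14.9407 V=14.9407[hold]; j=3 S=153.5963 intr=0.0000 cont=4.5184 V=4.5184[hold]; j=4 S=183.6798 intr=0.0000 cont=0.6305 V=0.6305[hold]  S*(4)=107.4038
k=3: j=0 S=98.2154 intr=40.8546 cont=40.1896 V=40.8546[EX]; j=1 S=117.4519 intr=21.6181 cont=23.1173 V=23.1173[hold]; j=2 S=140.4561 intr=0.0000 cont=9.6365 V=9.6365[hold]; j=3 S=167.9659 intr=0.0000 cont=2.5448 V=2.5448[hold]  S*(3)=98.2154
k=2: j=0 S=107.4038 intr=31.6662 cont=31.7538 V=31.7538[hold]; j=1 S=128.4400 intr=10.6300 cont=16.2384 V=16.2384[hold]; j=2 S=153.5963 intr=0.0000 cont=6.0299 V=6.0299[hold]  S*(2)=-
k=1: j=0 S=117.4519 intr=21.6181 cont=23.8121 V=23.8121[hold]; j=1 S=140.4561 intr=0.0000 cont=11.0353 V=11.0353[hold]  S*(1)=-
k=0: j=0 S=128.4400 intr=10.6300 cont=17.2834 V=17.2834[hold]  S*(0)=-

price = 17.2834
boundary = - - - 98.2154 107.4038 98.2154 107.4038 117.4519 107.4038
tree:
17.2834
23.8121 11.0353
31.7538 16.2384 6.0299
40.8546 23.1173 9.6365 2.5448
49.2570 31.6662 14.9407 4.5184 0.6305
56.9405 40.8546 22.2938 7.8607 1.2785 0.0000
63.9668 49.2570 31.6662 13.3004 2.5926 0.0000 0.0000
70.3919 56.9405 40.8546 21.6181 5.2573 0.0000 0.0000 0.0000
76.2673 63.9668 49.2570 31.6662 10.6609 0.0000 0.0000 0.0000 0.0000
81.6401 70.3919 56.9405 40.8546 21.6181 0.0000 0.0000 0.0000 0.0000 0.0000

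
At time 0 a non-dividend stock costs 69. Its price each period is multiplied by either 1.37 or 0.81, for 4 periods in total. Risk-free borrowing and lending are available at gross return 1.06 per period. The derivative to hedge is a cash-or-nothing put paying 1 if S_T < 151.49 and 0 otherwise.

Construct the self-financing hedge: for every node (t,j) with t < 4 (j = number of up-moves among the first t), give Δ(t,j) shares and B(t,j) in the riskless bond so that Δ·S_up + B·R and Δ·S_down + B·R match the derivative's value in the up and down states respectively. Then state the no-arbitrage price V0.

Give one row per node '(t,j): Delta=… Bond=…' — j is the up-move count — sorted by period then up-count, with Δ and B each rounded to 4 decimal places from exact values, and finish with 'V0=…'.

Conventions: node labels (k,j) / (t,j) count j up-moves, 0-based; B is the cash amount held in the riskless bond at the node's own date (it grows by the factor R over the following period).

Under the risk-neutral measure, an up-move has probability p* = (R−d)/(u−d) = 0.4464 and values discount at R = 1.06.
At maturity the claim pays: V(4,0)=1.0000, V(4,1)=1.0000, V(4,2)=1.0000, V(4,3)=1.0000, V(4,4)=0.0000
(3,0): S=36.6694. Δ = (V_up−V_dn)/(S_up−S_dn) = (1.0000−1.0000)/(50.2371−29.7022) = 0.0000. V = [p*·1.0000 + (1−p*)·1.0000]/1.06 = 0.9434. B = V − Δ·S = 0.9434.
(3,1): S=62.0211. Δ = (V_up−V_dn)/(S_up−S_dn) = (1.0000−1.0000)/(84.9690−50.2371) = 0.0000. V = [p*·1.0000 + (1−p*)·1.0000]/1.06 = 0.9434. B = V − Δ·S = 0.9434.
(3,2): S=104.8999. Δ = (V_up−V_dn)/(S_up−S_dn) = (1.0000−1.0000)/(143.7129−84.9690) = 0.0000. V = [p*·1.0000 + (1−p*)·1.0000]/1.06 = 0.9434. B = V − Δ·S = 0.9434.
(3,3): S=177.4234. Δ = (V_up−V_dn)/(S_up−S_dn) = (0.0000−1.0000)/(243.0700−143.7129) = -0.0101. V = [p*·0.0000 + (1−p*)·1.0000]/1.06 = 0.5222. B = V − Δ·S = 2.3080.
(2,0): S=45.2709. Δ = (V_up−V_dn)/(S_up−S_dn) = (0.9434−0.9434)/(62.0211−36.6694) = 0.0000. V = [p*·0.9434 + (1−p*)·0.9434]/1.06 = 0.8900. B = V − Δ·S = 0.8900.
(2,1): S=76.5693. Δ = (V_up−V_dn)/(S_up−S_dn) = (0.9434−0.9434)/(104.8999−62.0211) = 0.0000. V = [p*·0.9434 + (1−p*)·0.9434]/1.06 = 0.8900. B = V − Δ·S = 0.8900.
(2,2): S=129.5061. Δ = (V_up−V_dn)/(S_up−S_dn) = (0.5222−0.9434)/(177.4234−104.8999) = -0.0058. V = [p*·0.5222 + (1−p*)·0.9434]/1.06 = 0.7126. B = V − Δ·S = 1.4647.
(1,0): S=55.8900. Δ = (V_up−V_dn)/(S_up−S_dn) = (0.8900−0.8900)/(76.5693−45.2709) = 0.0000. V = [p*·0.8900 + (1−p*)·0.8900]/1.06 = 0.8396. B = V − Δ·S = 0.8396.
(1,1): S=94.5300. Δ = (V_up−V_dn)/(S_up−S_dn) = (0.7126−0.8900)/(129.5061−76.5693) = -0.0034. V = [p*·0.7126 + (1−p*)·0.8900]/1.06 = 0.7649. B = V − Δ·S = 1.0817.
(0,0): S=69.0000. Δ = (V_up−V_dn)/(S_up−S_dn) = (0.7649−0.8396)/(94.5300−55.8900) = -0.0019. V = [p*·0.7649 + (1−p*)·0.8396]/1.06 = 0.7606. B = V − Δ·S = 0.8940.
Check: Δ(0,0)·S0 + B(0,0) = 0.7606 = V0.

(0,0): Delta=-0.0019 Bond=0.8940
(1,0): Delta=0.0000 Bond=0.8396
(1,1): Delta=-0.0034 Bond=1.0817
(2,0): Delta=0.0000 Bond=0.8900
(2,1): Delta=0.0000 Bond=0.8900
(2,2): Delta=-0.0058 Bond=1.4647
(3,0): Delta=0.0000 Bond=0.9434
(3,1): Delta=0.0000 Bond=0.9434
(3,2): Delta=0.0000 Bond=0.9434
(3,3): Delta=-0.0101 Bond=2.3080
V0=0.7606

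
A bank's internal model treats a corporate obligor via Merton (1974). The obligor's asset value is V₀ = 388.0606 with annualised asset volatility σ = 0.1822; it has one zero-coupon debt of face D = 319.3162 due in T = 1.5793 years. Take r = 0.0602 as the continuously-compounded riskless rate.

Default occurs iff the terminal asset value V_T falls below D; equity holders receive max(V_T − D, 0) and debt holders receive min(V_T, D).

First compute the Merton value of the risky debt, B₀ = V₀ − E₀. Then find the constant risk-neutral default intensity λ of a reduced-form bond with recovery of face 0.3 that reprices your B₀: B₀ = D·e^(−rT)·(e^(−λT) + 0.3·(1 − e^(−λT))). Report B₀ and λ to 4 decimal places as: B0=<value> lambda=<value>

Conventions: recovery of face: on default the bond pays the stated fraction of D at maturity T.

B0=286.6190 lambda=0.0118

With assets at 388.0606 and a single debt payment of 319.3162 at 1.5793 years:
d₁ = [ln(V₀/D) + (r + σ²/2)T] / (σ√T)
   = [ln(388.0606/319.3162) + (0.0602 + 0.5·0.1822²)·1.5793] / (0.1822·√1.5793)
   = [0.194980 + 0.121288] / 0.228971 = 1.381255
d₂ = d₁ − σ√T = 1.381255 − 0.228971 = 1.152284
N(d₁) = 0.916400,  N(d₂) = 0.875398,  e^(−rT) = 0.909306
E₀ = V₀·N(d₁) − D·e^(−rT)·N(d₂)
   = 388.0606·0.916400 − 319.3162·0.909306·0.875398 = 101.441569
B₀ = V₀ − E₀ = 388.0606 − 101.441569 = 286.619031
e^(−λT) = (B₀·e^(rT)/D − 0.3)/(1 − 0.3) = (286.6190·1.099740/319.3162 − 0.3)/0.7 = 0.98161340
λ = −ln(0.98161340)/1.5793 = 0.011751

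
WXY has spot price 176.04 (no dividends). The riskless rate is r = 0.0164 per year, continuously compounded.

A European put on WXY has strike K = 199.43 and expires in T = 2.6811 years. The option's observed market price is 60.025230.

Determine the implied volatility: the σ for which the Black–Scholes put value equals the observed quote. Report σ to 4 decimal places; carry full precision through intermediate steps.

At σ = 0.4463 the Black–Scholes value reproduces the quote:
σ√T = 0.4463·√2.6811 = 0.730775
d₁ = (ln(S/K) + (r+σ²/2)T) / (σ√T) = (ln(176.04/199.43) + (0.0164+0.4463²/2)·2.6811) / 0.730775 = (-0.124752 + 0.310986) / 0.730775 = 0.254844
d₂ = d₁ − σ√T = 0.254844 − 0.730775 = -0.475930
e^{−rT} = 0.956983
N(−d₁) = 0.399422,  N(−d₂) = 0.682938
V = K·e^{−rT}·N(−d₂) − S·N(−d₁) = 130.339426 − 70.314196 = 60.025230 (the quoted price), and the Black–Scholes price is strictly increasing in σ, so σ is unique

sigma = 0.4463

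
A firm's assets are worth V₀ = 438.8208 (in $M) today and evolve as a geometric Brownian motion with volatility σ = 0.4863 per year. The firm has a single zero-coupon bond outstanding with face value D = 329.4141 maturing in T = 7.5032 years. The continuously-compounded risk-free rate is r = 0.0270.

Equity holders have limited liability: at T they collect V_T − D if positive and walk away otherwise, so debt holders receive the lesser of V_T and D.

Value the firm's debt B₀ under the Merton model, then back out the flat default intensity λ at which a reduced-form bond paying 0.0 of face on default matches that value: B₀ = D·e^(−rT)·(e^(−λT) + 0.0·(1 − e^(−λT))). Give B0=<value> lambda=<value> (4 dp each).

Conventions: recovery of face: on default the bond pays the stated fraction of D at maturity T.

Work the structural quantities from V₀ = 438.8208 against face 329.4141:
d₁ = [ln(V₀/D) + (r + σ²/2)T] / (σ√T)
   = [ln(438.8208/329.4141) + (0.0270 + 0.5·0.4863²)·7.5032] / (0.4863·√7.5032)
   = [0.286776 + 1.089794] / 1.332071 = 1.033405
d₂ = d₁ − σ√T = 1.033405 − 1.332071 = -0.298667
N(d₁) = 0.849293,  N(d₂) = 0.382597,  e^(−rT) = 0.816616
E₀ = V₀·N(d₁) − D·e^(−rT)·N(d₂)
   = 438.8208·0.849293 − 329.4141·0.816616·0.382597 = 269.766843
B₀ = V₀ − E₀ = 438.8208 − 269.766843 = 169.053957
e^(−λT) = (B₀·e^(rT)/D − 0)/(1 − 0) = (169.0540·1.224566/329.4141 − 0)/1 = 0.62844232
λ = −ln(0.62844232)/7.5032 = 0.061908

B0=169.0540 lambda=0.0619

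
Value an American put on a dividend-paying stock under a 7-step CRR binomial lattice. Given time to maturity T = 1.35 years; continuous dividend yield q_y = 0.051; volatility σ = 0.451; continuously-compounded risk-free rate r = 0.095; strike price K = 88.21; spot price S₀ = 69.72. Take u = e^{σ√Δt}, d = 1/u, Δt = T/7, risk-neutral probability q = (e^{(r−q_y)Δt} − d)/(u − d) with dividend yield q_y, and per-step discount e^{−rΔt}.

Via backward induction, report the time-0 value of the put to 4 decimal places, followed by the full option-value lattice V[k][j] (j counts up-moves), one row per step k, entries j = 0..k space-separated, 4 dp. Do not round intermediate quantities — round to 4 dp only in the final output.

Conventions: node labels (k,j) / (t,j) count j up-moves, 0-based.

Δt=0.19286, u=1.21903, d=0.82032, q=0.47202, disc=e^(-rΔt)=0.98185
k=7 terminal: V=max(K-S,0) → 70.7821 62.3113 49.7234 31.0172 3.2189 0.0000 0.0000 0.0000
k=6: j=0 S=21.2453 intr=66.9647 cont=65.5713 V=66.9647[EX]; j=1 S=31.5714 intr=56.6386 cont=55.3462 V=56.6386[EX]; j=2 S=46.9165 intr=41.2935 cont=40.1513 V=41.2935[EX]; j=3 S=69.7200 intr=18.4900 cont=17.5710 V=18.4900[EX]; j=4 S=103.6070 intr=0.0000 cont=1.6687 V=1.6687[hold]; j=5 S=153.9646 intr=0.0000 cont=0.0000 V=0.0000[hold]; j=6 S=228.7983 intr=0.0000 cont=0.0000 V=0.0000[hold]
k=5: j=0 S=25.8987 intr=62.3113 cont=60.9634 V=62.3113[EX]; j=1 S=38.4866 intr=49.7234 cont=48.4987 V=49.7234[EX]; j=2 S=57.1928 intr=31.0172 cont=29.9755 V=31.0172[EX]; j=3 S=84.9911 intr=3.2189 cont=10.3585 V=10.3585[hold]; j=4 S=126.3005 intr=0.0000 cont=0.8650 V=0.8650[hold]; j=5 S=187.6882 intr=0.0000 cont=0.0000 V=0.0000[hold]
k=4: j=0 S=31.5714 intr=56.6386 cont=55.3462 V=56.6386[EX]; j=1 S=46.9165 intr=41.2935 cont=40.1513 V=41.2935[EX]; j=2 S=69.7200 intr=18.4900 cont=20.8798 V=20.8798[hold]; j=3 S=103.6070 intr=0.0000 cont=5.7707 V=5.7707[hold]; j=4 S=153.9646 intr=0.0000 cont=0.4484 V=0.4484[hold]
k=3: j=0 S=38.4866 intr=49.7234 cont=48.4987 V=49.7234[EX]; j=1 S=57.1928 intr=31.0172 cont=31.0831 V=31.0831[hold]; j=2 S=84.9911 intr=3.2189 cont=13.4984 V=13.4984[hold]; j=3 S=126.3005 intr=0.0000 cont=3.1993 V=3.1993[hold]
k=2: j=0 S=46.9165 intr=41.2935 cont=40.1818 V=41.2935[EX]; j=1 S=69.7200 intr=18.4900 cont=22.3692 V=22.3692[hold]; j=2 S=103.6070 intr=0.0000 cont=8.4802 V=8.4802[hold]
k=1: j=0 S=57.1928 intr=31.0172 cont=31.7733 V=31.7733[hold]; j=1 S=84.9911 intr=3.2189 cont=15.5262 V=15.5262[hold]
k=0: j=0 S=69.7200 intr=18.4900 cont=23.6668 V=23.6668[hold]

price = 23.6668
tree:
23.6668
31.7733 15.5262
41.2935 22.3692 8.4802
49.7234 31.0831 13.4984 3.1993
56.6386 41.2935 20.8798 5.7707 0.4484
62.3113 49.7234 31.0172 10.3585 0.8650 0.0000
66.9647 56.6386 41.2935 18.4900 1.6687 0.0000 0.0000
70.7821 62.3113 49.7234 31.0172 3.2189 0.0000 0.0000 0.0000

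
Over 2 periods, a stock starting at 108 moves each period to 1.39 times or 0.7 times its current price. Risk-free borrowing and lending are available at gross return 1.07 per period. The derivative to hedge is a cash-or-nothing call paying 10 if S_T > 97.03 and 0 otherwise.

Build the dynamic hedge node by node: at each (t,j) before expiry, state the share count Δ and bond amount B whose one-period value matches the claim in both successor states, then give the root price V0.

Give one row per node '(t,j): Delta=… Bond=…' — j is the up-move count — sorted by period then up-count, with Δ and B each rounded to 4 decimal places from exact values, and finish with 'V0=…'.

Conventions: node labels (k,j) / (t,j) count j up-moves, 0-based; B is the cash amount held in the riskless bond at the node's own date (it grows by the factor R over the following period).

(0,0): Delta=0.0582 Bond=0.5742
(1,0): Delta=0.1917 Bond=-9.4812
(1,1): Delta=0.0000 Bond=9.3458
V0=6.8558

No-arbitrage ⇒ martingale measure with p* = (R−d)/(u−d) = 0.5362.
Expiry values: V(2,0)=0.0000, V(2,1)=10.0000, V(2,2)=10.0000
  t=1,j=0: stock 75.6000 → up 105.0840 (V=10.0000), down 52.9200 (V=0.0000). Price 5.0115; hedge Δ=0.1917, bond B=-9.4812.
  t=1,j=1: stock 150.1200 → up 208.6668 (V=10.0000), down 105.0840 (V=10.0000). Price 9.3458; hedge Δ=0.0000, bond B=9.3458.
  t=0,j=0: stock 108.0000 → up 150.1200 (V=9.3458), down 75.6000 (V=5.0115). Price 6.8558; hedge Δ=0.0582, bond B=0.5742.
Verification: the root portfolio costs Δ(0,0)·S0 + B(0,0) = 6.8558, matching V0.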